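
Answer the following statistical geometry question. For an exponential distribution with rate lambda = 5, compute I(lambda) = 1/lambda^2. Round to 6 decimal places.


Fisher information for exponential: I(lambda) = 1/lambda^2.
lambda = 5, lambda^2 = 25.
I = 1/25 = 0.040000

0.040000


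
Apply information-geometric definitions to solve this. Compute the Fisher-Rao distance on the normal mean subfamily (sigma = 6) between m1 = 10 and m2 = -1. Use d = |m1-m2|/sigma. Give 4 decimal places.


On the fixed-variance normal subfamily, geodesic distance = |m1-m2|/sigma.
|10 - -1| = 11.
sigma = 6.
d = 11/6 = 1.8333

1.8333


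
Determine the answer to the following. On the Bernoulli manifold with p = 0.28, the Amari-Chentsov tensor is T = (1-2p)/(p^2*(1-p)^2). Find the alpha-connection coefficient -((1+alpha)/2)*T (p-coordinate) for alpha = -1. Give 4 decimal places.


Skewness (Amari-Chentsov) tensor: T = (1-2p)/(p^2*(1-p)^2).
p = 0.28, 1-2p = 0.44, p^2 = 0.0784, (1-p)^2 = 0.5184.
T = 0.44/(0.0784 * 0.5184) = 10.82609.
In the p-coordinate, Gamma^(alpha) = Gamma^(0) - (alpha/2)*T with Gamma^(0) = (1/2)*g'(p) = -T/2,
so Gamma^(alpha) = -((1+alpha)/2)*T.
alpha = -1, -(1+alpha)/2 = 0.0.
Gamma = 0.0 * 10.82609 = 0.0000

0.0000


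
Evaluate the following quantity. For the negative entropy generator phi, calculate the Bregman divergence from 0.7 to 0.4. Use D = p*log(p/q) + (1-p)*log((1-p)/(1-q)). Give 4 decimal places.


Bregman divergence with negative entropy generator:
D = p*log(p/q) + (1-p)*log((1-p)/(1-q)).
p = 0.7, q = 0.4.
p*log(p/q) = 0.7*log(0.7/0.4) = 0.391731.
(1-p)*log((1-p)/(1-q)) = 0.3*log(0.3/0.6) = -0.207944.
D = 0.391731 + -0.207944 = 0.1838

0.1838


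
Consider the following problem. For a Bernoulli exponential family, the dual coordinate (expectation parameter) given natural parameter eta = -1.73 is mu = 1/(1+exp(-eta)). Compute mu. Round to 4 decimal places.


Dual coordinate (expectation parameter) for Bernoulli:
mu = 1/(1+exp(-eta)).
eta = -1.73.
exp(-eta) = exp(1.73) = 5.640654.
mu = 1/(1+5.640654) = 0.1506

0.1506


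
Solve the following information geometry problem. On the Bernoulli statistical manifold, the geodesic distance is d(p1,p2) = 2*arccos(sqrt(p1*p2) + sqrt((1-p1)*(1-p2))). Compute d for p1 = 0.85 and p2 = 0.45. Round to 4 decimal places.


Geodesic distance on Bernoulli manifold:
d(p1,p2) = 2*arccos(sqrt(p1*p2) + sqrt((1-p1)*(1-p2))).
sqrt(p1*p2) = sqrt(0.85*0.45) = 0.618466.
sqrt((1-p1)*(1-p2)) = sqrt(0.15*0.55) = 0.287228.
arg = 0.618466 + 0.287228 = 0.905694.
d = 2*arccos(0.905694) = 0.8756

0.8756


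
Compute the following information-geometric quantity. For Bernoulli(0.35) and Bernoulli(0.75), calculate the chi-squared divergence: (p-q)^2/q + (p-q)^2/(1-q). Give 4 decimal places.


Chi-squared divergence between Bernoulli distributions:
chi^2 = (p-q)^2/q + (p-q)^2/(1-q).
p = 0.35, q = 0.75, p-q = -0.4.
(p-q)^2 = 0.16.
term1 = 0.16/0.75 = 0.213333.
term2 = 0.16/0.25 = 0.64.
chi^2 = 0.213333 + 0.64 = 0.8533

0.8533


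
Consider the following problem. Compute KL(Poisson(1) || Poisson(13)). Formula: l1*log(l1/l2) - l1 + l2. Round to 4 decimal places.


KL divergence for Poisson:
KL = l1*log(l1/l2) - l1 + l2.
l1 = 1, l2 = 13.
log(1/13) = -2.564949.
l1*log(l1/l2) = 1 * -2.564949 = -2.564949.
KL = -2.564949 - 1 + 13 = 9.4351

9.4351


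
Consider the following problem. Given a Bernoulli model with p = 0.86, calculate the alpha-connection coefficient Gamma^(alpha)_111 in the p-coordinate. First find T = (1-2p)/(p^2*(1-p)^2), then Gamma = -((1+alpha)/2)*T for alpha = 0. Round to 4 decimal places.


Skewness (Amari-Chentsov) tensor: T = (1-2p)/(p^2*(1-p)^2).
p = 0.86, 1-2p = -0.72, p^2 = 0.7396, (1-p)^2 = 0.0196.
T = -0.72/(0.7396 * 0.0196) = -49.668326.
In the p-coordinate, Gamma^(alpha) = Gamma^(0) - (alpha/2)*T with Gamma^(0) = (1/2)*g'(p) = -T/2,
so Gamma^(alpha) = -((1+alpha)/2)*T.
alpha = 0, -(1+alpha)/2 = -0.5.
Gamma = -0.5 * -49.668326 = 24.8342

24.8342


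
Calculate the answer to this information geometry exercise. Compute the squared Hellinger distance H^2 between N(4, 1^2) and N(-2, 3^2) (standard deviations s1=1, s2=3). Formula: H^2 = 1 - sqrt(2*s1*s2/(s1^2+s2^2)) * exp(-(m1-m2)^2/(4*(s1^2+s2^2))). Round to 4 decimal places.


Squared Hellinger distance for Gaussians:
H^2 = 1 - sqrt(2*s1*s2/(s1^2+s2^2)) * exp(-(m1-m2)^2/(4*(s1^2+s2^2))).
s1^2 = 1, s2^2 = 9, s1^2+s2^2 = 10.
sqrt(2*1*3/(10)) = 0.774597.
(m1-m2)^2 = (6)^2 = 36.
exp(-36/(4*10)) = exp(-0.9) = 0.40657.
H^2 = 1 - 0.774597*0.40657 = 0.6851

0.6851


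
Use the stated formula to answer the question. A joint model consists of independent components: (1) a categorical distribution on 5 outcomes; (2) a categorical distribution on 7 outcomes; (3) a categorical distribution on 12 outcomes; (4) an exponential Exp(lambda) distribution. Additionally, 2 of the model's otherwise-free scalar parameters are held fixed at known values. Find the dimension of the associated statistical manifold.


The dimension of a statistical manifold equals the number of free
(independent) real parameters of the model. For a product of independent
blocks the parameter counts add.
- categorical on 5 outcomes (probabilities sum to 1): 5-1 = 4.
- categorical on 7 outcomes (probabilities sum to 1): 7-1 = 6.
- categorical on 12 outcomes (probabilities sum to 1): 12-1 = 11.
- exponential (lambda): 1.
Total = 4 + 6 + 11 + 1 = 22.
2 parameter(s) fixed at known values: 22 - 2 = 20.
Dimension = 20

20


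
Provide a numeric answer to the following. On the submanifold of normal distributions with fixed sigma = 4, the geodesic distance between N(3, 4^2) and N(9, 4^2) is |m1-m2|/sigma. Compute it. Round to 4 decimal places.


On the fixed-variance normal subfamily, geodesic distance = |m1-m2|/sigma.
|3 - 9| = 6.
sigma = 4.
d = 6/4 = 1.5000

1.5000


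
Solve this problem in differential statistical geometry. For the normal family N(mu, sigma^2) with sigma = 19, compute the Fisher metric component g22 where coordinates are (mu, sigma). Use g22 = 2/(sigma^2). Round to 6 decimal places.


For the 2-parameter normal family, the Fisher metric has:
  g11 = 1/sigma^2, g22 = 2/sigma^2.
sigma = 19, sigma^2 = 361.
g22 = 0.005540

0.005540


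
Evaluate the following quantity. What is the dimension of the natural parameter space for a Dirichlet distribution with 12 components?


Exponential family dimension calculation:
Dirichlet with 12 components has 12 natural parameters.

12


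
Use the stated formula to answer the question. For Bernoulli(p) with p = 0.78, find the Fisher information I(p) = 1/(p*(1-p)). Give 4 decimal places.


For Bernoulli(p), Fisher information is I(p) = 1/(p*(1-p)).
p = 0.78, 1-p = 0.22.
p*(1-p) = 0.1716.
I(p) = 1/0.1716 = 5.8275

5.8275


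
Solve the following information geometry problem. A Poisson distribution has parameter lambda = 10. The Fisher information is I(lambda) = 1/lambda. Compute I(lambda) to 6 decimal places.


Fisher information for Poisson: I(lambda) = 1/lambda.
lambda = 10.
I(lambda) = 1/10 = 0.100000

0.100000


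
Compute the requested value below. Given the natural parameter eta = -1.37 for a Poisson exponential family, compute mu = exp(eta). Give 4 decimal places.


Expectation parameter for Poisson exponential family:
mu = exp(eta).
eta = -1.37.
mu = exp(-1.37) = 0.2541

0.2541


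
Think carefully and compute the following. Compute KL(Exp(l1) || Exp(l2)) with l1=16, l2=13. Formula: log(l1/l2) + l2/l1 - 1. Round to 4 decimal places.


KL divergence for exponential family:
KL = log(l1/l2) + l2/l1 - 1.
log(16/13) = 0.207639.
13/16 = 0.8125.
KL = 0.207639 + 0.8125 - 1 = 0.0201

0.0201


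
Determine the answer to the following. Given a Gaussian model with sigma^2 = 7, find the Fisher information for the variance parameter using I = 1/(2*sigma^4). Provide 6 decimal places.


Fisher information for variance: I(sigma^2) = 1/(2*sigma^4).
sigma^2 = 7, so sigma^4 = 49.
I = 1/(2*49) = 1/98 = 0.010204

0.010204


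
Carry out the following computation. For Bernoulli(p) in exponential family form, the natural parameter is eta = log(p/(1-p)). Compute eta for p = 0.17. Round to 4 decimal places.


Natural parameter for Bernoulli: eta = log(p/(1-p)).
p = 0.17, 1-p = 0.83.
p/(1-p) = 0.204819.
eta = log(0.204819) = -1.5856

-1.5856


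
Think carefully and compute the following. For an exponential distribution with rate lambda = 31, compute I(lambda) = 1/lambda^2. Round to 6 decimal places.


Fisher information for exponential: I(lambda) = 1/lambda^2.
lambda = 31, lambda^2 = 961.
I = 1/961 = 0.001041

0.001041


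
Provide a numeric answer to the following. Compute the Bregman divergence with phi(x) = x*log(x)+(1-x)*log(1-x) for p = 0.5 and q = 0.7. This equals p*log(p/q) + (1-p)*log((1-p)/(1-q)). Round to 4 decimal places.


Bregman divergence with negative entropy generator:
D = p*log(p/q) + (1-p)*log((1-p)/(1-q)).
p = 0.5, q = 0.7.
p*log(p/q) = 0.5*log(0.5/0.7) = -0.168236.
(1-p)*log((1-p)/(1-q)) = 0.5*log(0.5/0.3) = 0.255413.
D = -0.168236 + 0.255413 = 0.0872

0.0872


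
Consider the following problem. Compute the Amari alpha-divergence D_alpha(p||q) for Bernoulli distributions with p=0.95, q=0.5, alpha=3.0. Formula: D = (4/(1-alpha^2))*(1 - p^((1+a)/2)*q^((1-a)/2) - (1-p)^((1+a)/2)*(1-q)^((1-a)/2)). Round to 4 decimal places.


Amari alpha-divergence:
D = (4/(1-alpha^2))*(1 - p^((1+a)/2)*q^((1-a)/2) - (1-p)^((1+a)/2)*(1-q)^((1-a)/2)).
alpha = 3.0, p = 0.95, q = 0.5.
e1 = (1+alpha)/2 = 2.0, e2 = (1-alpha)/2 = -1.0.
t1 = p^e1 * q^e2 = 0.95^2.0 * 0.5^-1.0 = 1.805.
t2 = (1-p)^e1 * (1-q)^e2 = 0.05^2.0 * 0.5^-1.0 = 0.005.
4/(1-alpha^2) = -0.5.
D = -0.5*(1 - 1.805 - 0.005) = 0.4050

0.4050


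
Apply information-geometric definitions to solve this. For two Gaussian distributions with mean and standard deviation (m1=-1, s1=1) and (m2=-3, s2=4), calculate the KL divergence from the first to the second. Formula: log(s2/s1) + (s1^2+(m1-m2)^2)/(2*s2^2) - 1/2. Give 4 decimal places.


KL divergence between normal distributions:
KL = log(s2/s1) + (s1^2 + (m1-m2)^2)/(2*s2^2) - 1/2.
log(4/1) = 1.386294.
(1^2 + (-1--3)^2)/(2*4^2) = (1 + 4)/32 = 0.15625.
KL = 1.386294 + 0.15625 - 0.5 = 1.0425

1.0425


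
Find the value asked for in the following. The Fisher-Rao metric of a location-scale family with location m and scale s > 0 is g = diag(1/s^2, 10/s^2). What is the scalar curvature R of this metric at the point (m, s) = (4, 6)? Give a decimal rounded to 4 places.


The metric has the form g = (A dm^2 + B ds^2)/s^2 with A = 1, B = 10.
Substitute u = sqrt(A/B)*m: g = B*(du^2 + ds^2)/s^2, i.e. B times the
Poincare upper half-plane metric, which has constant Gaussian curvature -1.
Scaling a 2D metric by a constant c divides the Gaussian curvature by c,
so K = -1/B = -1/(10) = -0.1000 everywhere (the point (m, s) = (4, 6) is irrelevant:
the curvature is constant).
Scalar curvature in dimension 2: R = 2K = -2/(10) = -0.2000.

-0.2000


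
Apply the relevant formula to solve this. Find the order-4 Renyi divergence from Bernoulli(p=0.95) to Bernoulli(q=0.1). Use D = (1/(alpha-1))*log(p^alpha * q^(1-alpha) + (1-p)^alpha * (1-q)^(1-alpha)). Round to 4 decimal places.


Renyi divergence of order alpha between Bernoulli distributions:
D = (1/(alpha-1))*log(p^alpha * q^(1-alpha) + (1-p)^alpha * (1-q)^(1-alpha)).
alpha = 4, p = 0.95, q = 0.1.
p^alpha * q^(1-alpha) = 0.95^4 * 0.1^-3 = 814.50625.
(1-p)^alpha * (1-q)^(1-alpha) = 0.05^4 * 0.9^-3 = 9e-06.
sum = 814.50625 + 9e-06 = 814.506259.
D = (1/3)*log(814.506259) = 2.2342

2.2342


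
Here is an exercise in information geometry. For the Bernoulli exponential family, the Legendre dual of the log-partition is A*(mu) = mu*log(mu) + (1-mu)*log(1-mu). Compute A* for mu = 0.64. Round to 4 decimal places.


Legendre transform for Bernoulli:
A*(mu) = mu*log(mu) + (1-mu)*log(1-mu).
mu = 0.64, 1-mu = 0.36.
mu*log(mu) = 0.64*log(0.64) = -0.285624.
(1-mu)*log(1-mu) = 0.36*log(0.36) = -0.367794.
A* = -0.285624 + -0.367794 = -0.6534

-0.6534


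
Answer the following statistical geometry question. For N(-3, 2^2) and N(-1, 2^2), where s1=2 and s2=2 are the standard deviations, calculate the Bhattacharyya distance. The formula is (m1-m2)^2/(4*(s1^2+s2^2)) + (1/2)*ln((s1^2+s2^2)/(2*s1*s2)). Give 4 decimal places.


Bhattacharyya distance between two Gaussians:
DB = (m1-m2)^2/(4*(s1^2+s2^2)) + (1/2)*ln((s1^2+s2^2)/(2*s1*s2)).
(m1-m2)^2 = (-2)^2 = 4.
s1^2+s2^2 = 4 + 4 = 8.
term1 = 4/32 = 0.125.
term2 = 0.5*ln(8/8.0) = 0.0.
DB = 0.125 + 0.0 = 0.1250

0.1250


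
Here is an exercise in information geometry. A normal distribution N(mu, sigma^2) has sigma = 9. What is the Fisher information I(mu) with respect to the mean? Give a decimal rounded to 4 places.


The Fisher information for the mean of a normal distribution is I(mu) = 1/sigma^2.
sigma = 9, so sigma^2 = 81.
I(mu) = 1/81 = 0.0123

0.0123


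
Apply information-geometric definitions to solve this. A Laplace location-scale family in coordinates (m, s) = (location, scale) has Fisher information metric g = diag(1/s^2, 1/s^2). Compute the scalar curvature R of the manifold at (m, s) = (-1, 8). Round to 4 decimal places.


The metric has the form g = (A dm^2 + B ds^2)/s^2 with A = 1, B = 1.
Substitute u = sqrt(A/B)*m: g = B*(du^2 + ds^2)/s^2, i.e. B times the
Poincare upper half-plane metric, which has constant Gaussian curvature -1.
Scaling a 2D metric by a constant c divides the Gaussian curvature by c,
so K = -1/B = -1/(1) = -1.0000 everywhere (the point (m, s) = (-1, 8) is irrelevant:
the curvature is constant).
Scalar curvature in dimension 2: R = 2K = -2/(1) = -2.0000.

-2.0000


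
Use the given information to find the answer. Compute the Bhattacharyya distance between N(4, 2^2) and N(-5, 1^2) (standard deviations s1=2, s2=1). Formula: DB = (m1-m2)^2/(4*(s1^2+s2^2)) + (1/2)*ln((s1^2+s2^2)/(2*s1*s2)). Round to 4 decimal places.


Bhattacharyya distance between two Gaussians:
DB = (m1-m2)^2/(4*(s1^2+s2^2)) + (1/2)*ln((s1^2+s2^2)/(2*s1*s2)).
(m1-m2)^2 = (9)^2 = 81.
s1^2+s2^2 = 4 + 1 = 5.
term1 = 81/20 = 4.05.
term2 = 0.5*ln(5/4.0) = 0.111572.
DB = 4.05 + 0.111572 = 4.1616

4.1616


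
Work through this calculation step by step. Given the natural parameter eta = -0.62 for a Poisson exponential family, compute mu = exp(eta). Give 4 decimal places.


Expectation parameter for Poisson exponential family:
mu = exp(eta).
eta = -0.62.
mu = exp(-0.62) = 0.5379

0.5379


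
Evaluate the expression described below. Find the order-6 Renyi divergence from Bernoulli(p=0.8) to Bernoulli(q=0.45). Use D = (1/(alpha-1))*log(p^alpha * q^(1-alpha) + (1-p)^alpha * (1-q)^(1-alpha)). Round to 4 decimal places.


Renyi divergence of order alpha between Bernoulli distributions:
D = (1/(alpha-1))*log(p^alpha * q^(1-alpha) + (1-p)^alpha * (1-q)^(1-alpha)).
alpha = 6, p = 0.8, q = 0.45.
p^alpha * q^(1-alpha) = 0.8^6 * 0.45^-5 = 14.206181.
(1-p)^alpha * (1-q)^(1-alpha) = 0.2^6 * 0.55^-5 = 0.001272.
sum = 14.206181 + 0.001272 = 14.207453.
D = (1/5)*log(14.207453) = 0.5308

0.5308


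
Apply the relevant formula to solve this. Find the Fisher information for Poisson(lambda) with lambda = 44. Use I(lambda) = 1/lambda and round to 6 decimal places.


Fisher information for Poisson: I(lambda) = 1/lambda.
lambda = 44.
I(lambda) = 1/44 = 0.022727

0.022727


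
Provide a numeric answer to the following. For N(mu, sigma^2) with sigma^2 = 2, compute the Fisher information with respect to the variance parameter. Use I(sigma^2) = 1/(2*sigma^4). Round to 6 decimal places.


Fisher information for variance: I(sigma^2) = 1/(2*sigma^4).
sigma^2 = 2, so sigma^4 = 4.
I = 1/(2*4) = 1/8 = 0.125000

0.125000


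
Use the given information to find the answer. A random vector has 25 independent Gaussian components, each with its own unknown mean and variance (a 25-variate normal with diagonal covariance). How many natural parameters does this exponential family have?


Exponential family dimension calculation:
Each univariate normal has two natural parameters (mu/sigma^2 and -1/(2 sigma^2)).
With 25 independent components, dim = 2 * 25 = 50.

50


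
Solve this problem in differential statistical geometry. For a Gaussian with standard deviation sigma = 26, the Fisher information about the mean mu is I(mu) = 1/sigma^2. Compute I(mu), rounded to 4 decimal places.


The Fisher information for the mean of a normal distribution is I(mu) = 1/sigma^2.
sigma = 26, so sigma^2 = 676.
I(mu) = 1/676 = 0.0015

0.0015


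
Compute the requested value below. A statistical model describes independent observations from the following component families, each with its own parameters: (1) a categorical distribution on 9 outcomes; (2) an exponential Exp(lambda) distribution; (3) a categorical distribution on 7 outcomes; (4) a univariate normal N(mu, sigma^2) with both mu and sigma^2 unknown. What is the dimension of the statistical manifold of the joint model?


The dimension of a statistical manifold equals the number of free
(independent) real parameters of the model. For a product of independent
blocks the parameter counts add.
- categorical on 9 outcomes (probabilities sum to 1): 9-1 = 8.
- exponential (lambda): 1.
- categorical on 7 outcomes (probabilities sum to 1): 7-1 = 6.
- normal (mu, sigma^2): 2.
Total = 8 + 1 + 6 + 2 = 17.
Dimension = 17

17


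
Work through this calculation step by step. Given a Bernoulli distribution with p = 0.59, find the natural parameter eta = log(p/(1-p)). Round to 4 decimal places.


Natural parameter for Bernoulli: eta = log(p/(1-p)).
p = 0.59, 1-p = 0.41.
p/(1-p) = 1.439024.
eta = log(1.439024) = 0.3640

0.3640


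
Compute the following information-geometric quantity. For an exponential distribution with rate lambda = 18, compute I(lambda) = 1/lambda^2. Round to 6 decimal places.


Fisher information for exponential: I(lambda) = 1/lambda^2.
lambda = 18, lambda^2 = 324.
I = 1/324 = 0.003086

0.003086


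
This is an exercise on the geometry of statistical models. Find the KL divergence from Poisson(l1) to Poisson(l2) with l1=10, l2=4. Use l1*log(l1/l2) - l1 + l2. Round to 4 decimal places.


KL divergence for Poisson:
KL = l1*log(l1/l2) - l1 + l2.
l1 = 10, l2 = 4.
log(10/4) = 0.916291.
l1*log(l1/l2) = 10 * 0.916291 = 9.162907.
KL = 9.162907 - 10 + 4 = 3.1629

3.1629


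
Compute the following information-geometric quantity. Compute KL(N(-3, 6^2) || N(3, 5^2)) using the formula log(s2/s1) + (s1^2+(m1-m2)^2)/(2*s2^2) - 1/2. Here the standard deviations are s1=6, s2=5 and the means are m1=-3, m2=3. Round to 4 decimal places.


KL divergence between normal distributions:
KL = log(s2/s1) + (s1^2 + (m1-m2)^2)/(2*s2^2) - 1/2.
log(5/6) = -0.182322.
(6^2 + (-3-3)^2)/(2*5^2) = (36 + 36)/50 = 1.44.
KL = -0.182322 + 1.44 - 0.5 = 0.7577

0.7577


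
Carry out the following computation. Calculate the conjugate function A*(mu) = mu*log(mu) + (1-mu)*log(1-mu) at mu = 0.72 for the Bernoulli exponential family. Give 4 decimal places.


Legendre transform for Bernoulli:
A*(mu) = mu*log(mu) + (1-mu)*log(1-mu).
mu = 0.72, 1-mu = 0.28.
mu*log(mu) = 0.72*log(0.72) = -0.236523.
(1-mu)*log(1-mu) = 0.28*log(0.28) = -0.35643.
A* = -0.236523 + -0.35643 = -0.5930

-0.5930


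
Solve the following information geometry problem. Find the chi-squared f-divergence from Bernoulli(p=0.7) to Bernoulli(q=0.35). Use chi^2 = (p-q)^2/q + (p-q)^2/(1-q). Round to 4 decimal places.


Chi-squared divergence between Bernoulli distributions:
chi^2 = (p-q)^2/q + (p-q)^2/(1-q).
p = 0.7, q = 0.35, p-q = 0.35.
(p-q)^2 = 0.1225.
term1 = 0.1225/0.35 = 0.35.
term2 = 0.1225/0.65 = 0.188462.
chi^2 = 0.35 + 0.188462 = 0.5385

0.5385


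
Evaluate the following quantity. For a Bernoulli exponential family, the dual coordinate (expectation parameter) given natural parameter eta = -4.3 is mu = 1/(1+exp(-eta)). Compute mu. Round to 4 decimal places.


Dual coordinate (expectation parameter) for Bernoulli:
mu = 1/(1+exp(-eta)).
eta = -4.3.
exp(-eta) = exp(4.3) = 73.699794.
mu = 1/(1+73.699794) = 0.0134

0.0134


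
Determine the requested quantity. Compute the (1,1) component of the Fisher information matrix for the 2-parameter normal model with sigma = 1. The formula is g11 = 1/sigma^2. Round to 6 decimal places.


For the 2-parameter normal family, the Fisher metric has:
  g11 = 1/sigma^2, g22 = 2/sigma^2.
sigma = 1, sigma^2 = 1.
g11 = 1.000000

1.000000


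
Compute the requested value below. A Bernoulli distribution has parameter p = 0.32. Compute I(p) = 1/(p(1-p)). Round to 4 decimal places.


For Bernoulli(p), Fisher information is I(p) = 1/(p*(1-p)).
p = 0.32, 1-p = 0.68.
p*(1-p) = 0.2176.
I(p) = 1/0.2176 = 4.5956

4.5956


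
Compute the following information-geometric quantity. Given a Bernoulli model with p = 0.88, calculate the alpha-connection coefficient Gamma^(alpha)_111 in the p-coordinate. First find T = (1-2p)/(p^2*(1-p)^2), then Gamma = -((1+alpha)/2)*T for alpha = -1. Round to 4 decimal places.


Skewness (Amari-Chentsov) tensor: T = (1-2p)/(p^2*(1-p)^2).
p = 0.88, 1-2p = -0.76, p^2 = 0.7744, (1-p)^2 = 0.0144.
T = -0.76/(0.7744 * 0.0144) = -68.153122.
In the p-coordinate, Gamma^(alpha) = Gamma^(0) - (alpha/2)*T with Gamma^(0) = (1/2)*g'(p) = -T/2,
so Gamma^(alpha) = -((1+alpha)/2)*T.
alpha = -1, -(1+alpha)/2 = 0.0.
Gamma = 0.0 * -68.153122 = 0.0000

0.0000


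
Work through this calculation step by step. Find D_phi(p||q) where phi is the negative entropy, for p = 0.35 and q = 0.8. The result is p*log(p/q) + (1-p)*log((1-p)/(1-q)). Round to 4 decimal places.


Bregman divergence with negative entropy generator:
D = p*log(p/q) + (1-p)*log((1-p)/(1-q)).
p = 0.35, q = 0.8.
p*log(p/q) = 0.35*log(0.35/0.8) = -0.289338.
(1-p)*log((1-p)/(1-q)) = 0.65*log(0.65/0.2) = 0.766126.
D = -0.289338 + 0.766126 = 0.4768

0.4768


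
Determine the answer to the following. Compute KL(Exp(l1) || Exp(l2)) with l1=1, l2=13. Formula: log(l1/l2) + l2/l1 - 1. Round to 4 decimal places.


KL divergence for exponential family:
KL = log(l1/l2) + l2/l1 - 1.
log(1/13) = -2.564949.
13/1 = 13.0.
KL = -2.564949 + 13.0 - 1 = 9.4351

9.4351


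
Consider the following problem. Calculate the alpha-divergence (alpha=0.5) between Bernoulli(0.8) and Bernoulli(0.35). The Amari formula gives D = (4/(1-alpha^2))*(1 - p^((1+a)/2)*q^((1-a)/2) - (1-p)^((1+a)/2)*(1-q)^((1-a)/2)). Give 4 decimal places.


Amari alpha-divergence:
D = (4/(1-alpha^2))*(1 - p^((1+a)/2)*q^((1-a)/2) - (1-p)^((1+a)/2)*(1-q)^((1-a)/2)).
alpha = 0.5, p = 0.8, q = 0.35.
e1 = (1+alpha)/2 = 0.75, e2 = (1-alpha)/2 = 0.25.
t1 = p^e1 * q^e2 = 0.8^0.75 * 0.35^0.25 = 0.650631.
t2 = (1-p)^e1 * (1-q)^e2 = 0.2^0.75 * 0.65^0.25 = 0.268535.
4/(1-alpha^2) = 5.333333.
D = 5.333333*(1 - 0.650631 - 0.268535) = 0.4311

0.4311


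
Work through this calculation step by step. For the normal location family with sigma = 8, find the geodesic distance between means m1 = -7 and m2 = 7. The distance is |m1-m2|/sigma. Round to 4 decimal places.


On the fixed-variance normal subfamily, geodesic distance = |m1-m2|/sigma.
|-7 - 7| = 14.
sigma = 8.
d = 14/8 = 1.7500

1.7500


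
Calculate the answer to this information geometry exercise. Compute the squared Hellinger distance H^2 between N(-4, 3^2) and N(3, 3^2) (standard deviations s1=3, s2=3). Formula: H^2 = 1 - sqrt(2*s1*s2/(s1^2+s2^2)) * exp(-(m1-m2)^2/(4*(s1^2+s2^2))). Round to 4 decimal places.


Squared Hellinger distance for Gaussians:
H^2 = 1 - sqrt(2*s1*s2/(s1^2+s2^2)) * exp(-(m1-m2)^2/(4*(s1^2+s2^2))).
s1^2 = 9, s2^2 = 9, s1^2+s2^2 = 18.
sqrt(2*3*3/(18)) = 1.0.
(m1-m2)^2 = (-7)^2 = 49.
exp(-49/(4*18)) = exp(-0.680556) = 0.506336.
H^2 = 1 - 1.0*0.506336 = 0.4937

0.4937


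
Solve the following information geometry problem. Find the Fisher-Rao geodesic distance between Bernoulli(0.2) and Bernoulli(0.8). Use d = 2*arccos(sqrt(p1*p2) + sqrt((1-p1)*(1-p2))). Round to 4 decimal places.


Geodesic distance on Bernoulli manifold:
d(p1,p2) = 2*arccos(sqrt(p1*p2) + sqrt((1-p1)*(1-p2))).
sqrt(p1*p2) = sqrt(0.2*0.8) = 0.4.
sqrt((1-p1)*(1-p2)) = sqrt(0.8*0.2) = 0.4.
arg = 0.4 + 0.4 = 0.8.
d = 2*arccos(0.8) = 1.2870

1.2870


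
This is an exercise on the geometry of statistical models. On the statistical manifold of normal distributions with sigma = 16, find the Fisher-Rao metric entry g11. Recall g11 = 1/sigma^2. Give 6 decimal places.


For the 2-parameter normal family, the Fisher metric has:
  g11 = 1/sigma^2, g22 = 2/sigma^2.
sigma = 16, sigma^2 = 256.
g11 = 0.003906

0.003906


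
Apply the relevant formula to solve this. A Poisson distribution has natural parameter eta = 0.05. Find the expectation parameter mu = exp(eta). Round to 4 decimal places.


Expectation parameter for Poisson exponential family:
mu = exp(eta).
eta = 0.05.
mu = exp(0.05) = 1.0513

1.0513


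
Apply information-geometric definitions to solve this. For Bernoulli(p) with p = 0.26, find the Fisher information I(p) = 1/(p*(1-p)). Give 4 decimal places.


For Bernoulli(p), Fisher information is I(p) = 1/(p*(1-p)).
p = 0.26, 1-p = 0.74.
p*(1-p) = 0.1924.
I(p) = 1/0.1924 = 5.1975

5.1975


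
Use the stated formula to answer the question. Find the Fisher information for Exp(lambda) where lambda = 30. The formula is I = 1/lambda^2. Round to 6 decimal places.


Fisher information for exponential: I(lambda) = 1/lambda^2.
lambda = 30, lambda^2 = 900.
I = 1/900 = 0.001111

0.001111


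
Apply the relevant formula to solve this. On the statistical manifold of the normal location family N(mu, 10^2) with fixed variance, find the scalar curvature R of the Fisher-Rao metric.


This family has a single free parameter, so its statistical manifold
is 1-dimensional. The Riemann curvature tensor of any 1-dimensional
Riemannian manifold vanishes identically, so R = 0.

0


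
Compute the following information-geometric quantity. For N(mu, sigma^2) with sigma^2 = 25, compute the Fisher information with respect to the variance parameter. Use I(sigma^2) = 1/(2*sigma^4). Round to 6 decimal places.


Fisher information for variance: I(sigma^2) = 1/(2*sigma^4).
sigma^2 = 25, so sigma^4 = 625.
I = 1/(2*625) = 1/1250 = 0.000800

0.000800


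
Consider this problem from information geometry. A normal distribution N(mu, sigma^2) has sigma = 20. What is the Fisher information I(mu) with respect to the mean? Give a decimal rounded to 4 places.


The Fisher information for the mean of a normal distribution is I(mu) = 1/sigma^2.
sigma = 20, so sigma^2 = 400.
I(mu) = 1/400 = 0.0025

0.0025


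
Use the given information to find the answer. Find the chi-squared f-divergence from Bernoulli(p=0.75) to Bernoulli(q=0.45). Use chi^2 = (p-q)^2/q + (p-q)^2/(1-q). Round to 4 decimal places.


Chi-squared divergence between Bernoulli distributions:
chi^2 = (p-q)^2/q + (p-q)^2/(1-q).
p = 0.75, q = 0.45, p-q = 0.3.
(p-q)^2 = 0.09.
term1 = 0.09/0.45 = 0.2.
term2 = 0.09/0.55 = 0.163636.
chi^2 = 0.2 + 0.163636 = 0.3636

0.3636


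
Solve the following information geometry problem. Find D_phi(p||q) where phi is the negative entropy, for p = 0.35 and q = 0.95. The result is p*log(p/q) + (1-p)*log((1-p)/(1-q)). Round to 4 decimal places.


Bregman divergence with negative entropy generator:
D = p*log(p/q) + (1-p)*log((1-p)/(1-q)).
p = 0.35, q = 0.95.
p*log(p/q) = 0.35*log(0.35/0.95) = -0.349485.
(1-p)*log((1-p)/(1-q)) = 0.65*log(0.65/0.05) = 1.667217.
D = -0.349485 + 1.667217 = 1.3177

1.3177


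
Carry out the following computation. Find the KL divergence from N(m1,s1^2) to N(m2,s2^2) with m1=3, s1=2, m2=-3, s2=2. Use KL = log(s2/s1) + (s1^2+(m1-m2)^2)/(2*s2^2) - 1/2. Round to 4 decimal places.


KL divergence between normal distributions:
KL = log(s2/s1) + (s1^2 + (m1-m2)^2)/(2*s2^2) - 1/2.
log(2/2) = 0.0.
(2^2 + (3--3)^2)/(2*2^2) = (4 + 36)/8 = 5.0.
KL = 0.0 + 5.0 - 0.5 = 4.5000

4.5000


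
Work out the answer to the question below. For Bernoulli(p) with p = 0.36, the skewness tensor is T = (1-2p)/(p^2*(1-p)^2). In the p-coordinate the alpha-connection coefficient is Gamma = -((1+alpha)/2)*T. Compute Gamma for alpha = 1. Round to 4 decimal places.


Skewness (Amari-Chentsov) tensor: T = (1-2p)/(p^2*(1-p)^2).
p = 0.36, 1-2p = 0.28, p^2 = 0.1296, (1-p)^2 = 0.4096.
T = 0.28/(0.1296 * 0.4096) = 5.274643.
In the p-coordinate, Gamma^(alpha) = Gamma^(0) - (alpha/2)*T with Gamma^(0) = (1/2)*g'(p) = -T/2,
so Gamma^(alpha) = -((1+alpha)/2)*T.
alpha = 1, -(1+alpha)/2 = -1.0.
Gamma = -1.0 * 5.274643 = -5.2746

-5.2746


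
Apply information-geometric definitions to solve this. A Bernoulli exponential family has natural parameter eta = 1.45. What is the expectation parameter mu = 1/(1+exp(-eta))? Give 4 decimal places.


Dual coordinate (expectation parameter) for Bernoulli:
mu = 1/(1+exp(-eta)).
eta = 1.45.
exp(-eta) = exp(-1.45) = 0.23457.
mu = 1/(1+0.23457) = 0.8100

0.8100


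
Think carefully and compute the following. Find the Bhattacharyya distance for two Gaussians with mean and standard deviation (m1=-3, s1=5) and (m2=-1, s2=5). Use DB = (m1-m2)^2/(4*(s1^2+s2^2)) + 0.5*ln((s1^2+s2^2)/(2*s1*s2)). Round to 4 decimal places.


Bhattacharyya distance between two Gaussians:
DB = (m1-m2)^2/(4*(s1^2+s2^2)) + (1/2)*ln((s1^2+s2^2)/(2*s1*s2)).
(m1-m2)^2 = (-2)^2 = 4.
s1^2+s2^2 = 25 + 25 = 50.
term1 = 4/200 = 0.02.
term2 = 0.5*ln(50/50.0) = 0.0.
DB = 0.02 + 0.0 = 0.0200

0.0200


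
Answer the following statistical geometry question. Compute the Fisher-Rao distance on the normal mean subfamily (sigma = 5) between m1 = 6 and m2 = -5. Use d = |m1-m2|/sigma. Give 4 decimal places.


On the fixed-variance normal subfamily, geodesic distance = |m1-m2|/sigma.
|6 - -5| = 11.
sigma = 5.
d = 11/5 = 2.2000

2.2000


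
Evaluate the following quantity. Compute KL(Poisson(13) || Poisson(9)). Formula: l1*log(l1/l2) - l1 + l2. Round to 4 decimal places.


KL divergence for Poisson:
KL = l1*log(l1/l2) - l1 + l2.
l1 = 13, l2 = 9.
log(13/9) = 0.367725.
l1*log(l1/l2) = 13 * 0.367725 = 4.780422.
KL = 4.780422 - 13 + 9 = 0.7804

0.7804


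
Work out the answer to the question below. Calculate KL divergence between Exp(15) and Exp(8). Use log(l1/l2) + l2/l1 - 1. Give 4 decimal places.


KL divergence for exponential family:
KL = log(l1/l2) + l2/l1 - 1.
log(15/8) = 0.628609.
8/15 = 0.533333.
KL = 0.628609 + 0.533333 - 1 = 0.1619

0.1619


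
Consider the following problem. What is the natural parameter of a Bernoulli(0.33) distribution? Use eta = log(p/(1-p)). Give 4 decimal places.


Natural parameter for Bernoulli: eta = log(p/(1-p)).
p = 0.33, 1-p = 0.67.
p/(1-p) = 0.492537.
eta = log(0.492537) = -0.7082

-0.7082


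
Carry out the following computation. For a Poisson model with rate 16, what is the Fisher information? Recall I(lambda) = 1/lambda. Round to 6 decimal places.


Fisher information for Poisson: I(lambda) = 1/lambda.
lambda = 16.
I(lambda) = 1/16 = 0.062500

0.062500


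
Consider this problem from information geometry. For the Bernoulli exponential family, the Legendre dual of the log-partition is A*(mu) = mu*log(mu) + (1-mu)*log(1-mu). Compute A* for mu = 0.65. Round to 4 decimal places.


Legendre transform for Bernoulli:
A*(mu) = mu*log(mu) + (1-mu)*log(1-mu).
mu = 0.65, 1-mu = 0.35.
mu*log(mu) = 0.65*log(0.65) = -0.280009.
(1-mu)*log(1-mu) = 0.35*log(0.35) = -0.367438.
A* = -0.280009 + -0.367438 = -0.6474

-0.6474


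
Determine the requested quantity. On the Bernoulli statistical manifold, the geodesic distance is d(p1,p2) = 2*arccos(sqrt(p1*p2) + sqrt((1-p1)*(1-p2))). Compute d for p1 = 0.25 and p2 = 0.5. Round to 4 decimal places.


Geodesic distance on Bernoulli manifold:
d(p1,p2) = 2*arccos(sqrt(p1*p2) + sqrt((1-p1)*(1-p2))).
sqrt(p1*p2) = sqrt(0.25*0.5) = 0.353553.
sqrt((1-p1)*(1-p2)) = sqrt(0.75*0.5) = 0.612372.
arg = 0.353553 + 0.612372 = 0.965926.
d = 2*arccos(0.965926) = 0.5236

0.5236


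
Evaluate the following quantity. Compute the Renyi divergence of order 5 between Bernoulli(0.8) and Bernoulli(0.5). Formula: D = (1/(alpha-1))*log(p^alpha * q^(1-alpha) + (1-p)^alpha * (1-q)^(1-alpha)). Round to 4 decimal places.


Renyi divergence of order alpha between Bernoulli distributions:
D = (1/(alpha-1))*log(p^alpha * q^(1-alpha) + (1-p)^alpha * (1-q)^(1-alpha)).
alpha = 5, p = 0.8, q = 0.5.
p^alpha * q^(1-alpha) = 0.8^5 * 0.5^-4 = 5.24288.
(1-p)^alpha * (1-q)^(1-alpha) = 0.2^5 * 0.5^-4 = 0.00512.
sum = 5.24288 + 0.00512 = 5.248.
D = (1/4)*log(5.248) = 0.4145

0.4145


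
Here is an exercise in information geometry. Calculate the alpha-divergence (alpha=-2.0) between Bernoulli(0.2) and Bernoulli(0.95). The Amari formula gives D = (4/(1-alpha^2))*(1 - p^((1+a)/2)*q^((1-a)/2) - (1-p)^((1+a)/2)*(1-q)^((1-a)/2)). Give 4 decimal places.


Amari alpha-divergence:
D = (4/(1-alpha^2))*(1 - p^((1+a)/2)*q^((1-a)/2) - (1-p)^((1+a)/2)*(1-q)^((1-a)/2)).
alpha = -2.0, p = 0.2, q = 0.95.
e1 = (1+alpha)/2 = -0.5, e2 = (1-alpha)/2 = 1.5.
t1 = p^e1 * q^e2 = 0.2^-0.5 * 0.95^1.5 = 2.070477.
t2 = (1-p)^e1 * (1-q)^e2 = 0.8^-0.5 * 0.05^1.5 = 0.0125.
4/(1-alpha^2) = -1.333333.
D = -1.333333*(1 - 2.070477 - 0.0125) = 1.4440

1.4440


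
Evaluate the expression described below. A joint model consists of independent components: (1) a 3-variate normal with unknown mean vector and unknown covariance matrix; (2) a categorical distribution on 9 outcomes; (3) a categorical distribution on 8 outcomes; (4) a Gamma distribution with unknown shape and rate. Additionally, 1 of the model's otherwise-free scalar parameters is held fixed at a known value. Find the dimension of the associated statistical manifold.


The dimension of a statistical manifold equals the number of free
(independent) real parameters of the model. For a product of independent
blocks the parameter counts add.
- 3-variate normal: 3 (mean) + 3*4/2 = 6 (symmetric covariance) = 9.
- categorical on 9 outcomes (probabilities sum to 1): 9-1 = 8.
- categorical on 8 outcomes (probabilities sum to 1): 8-1 = 7.
- Gamma (shape, rate): 2.
Total = 9 + 8 + 7 + 2 = 26.
1 parameter(s) fixed at known values: 26 - 1 = 25.
Dimension = 25

25


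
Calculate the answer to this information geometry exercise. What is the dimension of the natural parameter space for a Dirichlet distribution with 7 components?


Exponential family dimension calculation:
Dirichlet with 7 components has 7 natural parameters.

7


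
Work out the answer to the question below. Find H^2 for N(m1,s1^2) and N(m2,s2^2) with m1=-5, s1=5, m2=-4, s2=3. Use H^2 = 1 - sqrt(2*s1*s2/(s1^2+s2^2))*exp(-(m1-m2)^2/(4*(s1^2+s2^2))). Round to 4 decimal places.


Squared Hellinger distance for Gaussians:
H^2 = 1 - sqrt(2*s1*s2/(s1^2+s2^2)) * exp(-(m1-m2)^2/(4*(s1^2+s2^2))).
s1^2 = 25, s2^2 = 9, s1^2+s2^2 = 34.
sqrt(2*5*3/(34)) = 0.939336.
(m1-m2)^2 = (-1)^2 = 1.
exp(-1/(4*34)) = exp(-0.007353) = 0.992674.
H^2 = 1 - 0.939336*0.992674 = 0.0675

0.0675


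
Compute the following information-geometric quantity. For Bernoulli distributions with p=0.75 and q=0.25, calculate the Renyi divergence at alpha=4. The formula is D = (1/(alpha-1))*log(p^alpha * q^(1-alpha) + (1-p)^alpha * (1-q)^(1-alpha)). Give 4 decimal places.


Renyi divergence of order alpha between Bernoulli distributions:
D = (1/(alpha-1))*log(p^alpha * q^(1-alpha) + (1-p)^alpha * (1-q)^(1-alpha)).
alpha = 4, p = 0.75, q = 0.25.
p^alpha * q^(1-alpha) = 0.75^4 * 0.25^-3 = 20.25.
(1-p)^alpha * (1-q)^(1-alpha) = 0.25^4 * 0.75^-3 = 0.009259.
sum = 20.25 + 0.009259 = 20.259259.
D = (1/3)*log(20.259259) = 1.0029

1.0029


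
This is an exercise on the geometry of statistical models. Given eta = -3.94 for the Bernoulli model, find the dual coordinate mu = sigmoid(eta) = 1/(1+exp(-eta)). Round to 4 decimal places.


Dual coordinate (expectation parameter) for Bernoulli:
mu = 1/(1+exp(-eta)).
eta = -3.94.
exp(-eta) = exp(3.94) = 51.418601.
mu = 1/(1+51.418601) = 0.0191

0.0191


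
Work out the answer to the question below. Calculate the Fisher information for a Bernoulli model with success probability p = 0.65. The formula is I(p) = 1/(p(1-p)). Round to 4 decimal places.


For Bernoulli(p), Fisher information is I(p) = 1/(p*(1-p)).
p = 0.65, 1-p = 0.35.
p*(1-p) = 0.2275.
I(p) = 1/0.2275 = 4.3956

4.3956


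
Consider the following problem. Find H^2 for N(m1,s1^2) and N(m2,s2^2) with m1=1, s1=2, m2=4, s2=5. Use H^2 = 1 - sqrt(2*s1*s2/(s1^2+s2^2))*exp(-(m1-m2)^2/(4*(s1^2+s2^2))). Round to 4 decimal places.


Squared Hellinger distance for Gaussians:
H^2 = 1 - sqrt(2*s1*s2/(s1^2+s2^2)) * exp(-(m1-m2)^2/(4*(s1^2+s2^2))).
s1^2 = 4, s2^2 = 25, s1^2+s2^2 = 29.
sqrt(2*2*5/(29)) = 0.830455.
(m1-m2)^2 = (-3)^2 = 9.
exp(-9/(4*29)) = exp(-0.077586) = 0.925347.
H^2 = 1 - 0.830455*0.925347 = 0.2315

0.2315


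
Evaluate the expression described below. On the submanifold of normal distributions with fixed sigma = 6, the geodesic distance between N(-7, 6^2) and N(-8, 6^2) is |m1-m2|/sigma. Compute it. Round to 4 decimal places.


On the fixed-variance normal subfamily, geodesic distance = |m1-m2|/sigma.
|-7 - -8| = 1.
sigma = 6.
d = 1/6 = 0.1667

0.1667


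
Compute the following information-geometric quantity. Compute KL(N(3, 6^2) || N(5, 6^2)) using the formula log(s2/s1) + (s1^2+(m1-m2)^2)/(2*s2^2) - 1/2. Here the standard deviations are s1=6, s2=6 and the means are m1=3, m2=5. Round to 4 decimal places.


KL divergence between normal distributions:
KL = log(s2/s1) + (s1^2 + (m1-m2)^2)/(2*s2^2) - 1/2.
log(6/6) = 0.0.
(6^2 + (3-5)^2)/(2*6^2) = (36 + 4)/72 = 0.555556.
KL = 0.0 + 0.555556 - 0.5 = 0.0556

0.0556


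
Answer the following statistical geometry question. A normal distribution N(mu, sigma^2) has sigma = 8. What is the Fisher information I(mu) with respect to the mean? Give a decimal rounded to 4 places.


The Fisher information for the mean of a normal distribution is I(mu) = 1/sigma^2.
sigma = 8, so sigma^2 = 64.
I(mu) = 1/64 = 0.0156

0.0156


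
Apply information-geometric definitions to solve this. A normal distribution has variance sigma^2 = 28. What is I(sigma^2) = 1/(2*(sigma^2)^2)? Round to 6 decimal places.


Fisher information for variance: I(sigma^2) = 1/(2*sigma^4).
sigma^2 = 28, so sigma^4 = 784.
I = 1/(2*784) = 1/1568 = 0.000638

0.000638


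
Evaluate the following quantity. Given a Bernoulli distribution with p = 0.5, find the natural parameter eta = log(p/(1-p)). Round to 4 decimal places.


Natural parameter for Bernoulli: eta = log(p/(1-p)).
p = 0.5, 1-p = 0.5.
p/(1-p) = 1.0.
eta = log(1.0) = 0.0000

0.0000


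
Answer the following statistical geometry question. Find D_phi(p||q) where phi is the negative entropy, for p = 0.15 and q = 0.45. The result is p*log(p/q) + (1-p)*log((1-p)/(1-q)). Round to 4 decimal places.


Bregman divergence with negative entropy generator:
D = p*log(p/q) + (1-p)*log((1-p)/(1-q)).
p = 0.15, q = 0.45.
p*log(p/q) = 0.15*log(0.15/0.45) = -0.164792.
(1-p)*log((1-p)/(1-q)) = 0.85*log(0.85/0.55) = 0.37002.
D = -0.164792 + 0.37002 = 0.2052

0.2052


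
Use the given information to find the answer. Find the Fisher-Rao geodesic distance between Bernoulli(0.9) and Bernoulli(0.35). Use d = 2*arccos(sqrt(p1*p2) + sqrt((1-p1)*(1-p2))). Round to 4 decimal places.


Geodesic distance on Bernoulli manifold:
d(p1,p2) = 2*arccos(sqrt(p1*p2) + sqrt((1-p1)*(1-p2))).
sqrt(p1*p2) = sqrt(0.9*0.35) = 0.561249.
sqrt((1-p1)*(1-p2)) = sqrt(0.1*0.65) = 0.254951.
arg = 0.561249 + 0.254951 = 0.8162.
d = 2*arccos(0.8162) = 1.2320

1.2320


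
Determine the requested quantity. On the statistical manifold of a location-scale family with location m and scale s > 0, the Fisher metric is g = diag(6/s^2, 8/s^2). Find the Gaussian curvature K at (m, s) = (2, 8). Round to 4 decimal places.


The metric has the form g = (A dm^2 + B ds^2)/s^2 with A = 6, B = 8.
Substitute u = sqrt(A/B)*m: g = B*(du^2 + ds^2)/s^2, i.e. B times the
Poincare upper half-plane metric, which has constant Gaussian curvature -1.
Scaling a 2D metric by a constant c divides the Gaussian curvature by c,
so K = -1/B = -1/(8) = -0.1250 everywhere (the point (m, s) = (2, 8) is irrelevant:
the curvature is constant).
The requested Gaussian curvature is K = -0.1250.

-0.1250
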